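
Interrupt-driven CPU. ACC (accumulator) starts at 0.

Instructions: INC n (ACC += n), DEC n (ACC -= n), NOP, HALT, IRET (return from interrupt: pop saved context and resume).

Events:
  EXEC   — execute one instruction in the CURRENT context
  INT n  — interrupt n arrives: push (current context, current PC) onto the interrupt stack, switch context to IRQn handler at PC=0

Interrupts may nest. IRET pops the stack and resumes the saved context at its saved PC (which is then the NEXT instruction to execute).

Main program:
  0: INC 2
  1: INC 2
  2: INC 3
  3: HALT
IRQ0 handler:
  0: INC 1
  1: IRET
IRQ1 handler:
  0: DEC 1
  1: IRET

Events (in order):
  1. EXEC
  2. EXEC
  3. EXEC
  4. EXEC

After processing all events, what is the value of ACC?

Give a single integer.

Answer: 7

Derivation:
Event 1 (EXEC): [MAIN] PC=0: INC 2 -> ACC=2
Event 2 (EXEC): [MAIN] PC=1: INC 2 -> ACC=4
Event 3 (EXEC): [MAIN] PC=2: INC 3 -> ACC=7
Event 4 (EXEC): [MAIN] PC=3: HALT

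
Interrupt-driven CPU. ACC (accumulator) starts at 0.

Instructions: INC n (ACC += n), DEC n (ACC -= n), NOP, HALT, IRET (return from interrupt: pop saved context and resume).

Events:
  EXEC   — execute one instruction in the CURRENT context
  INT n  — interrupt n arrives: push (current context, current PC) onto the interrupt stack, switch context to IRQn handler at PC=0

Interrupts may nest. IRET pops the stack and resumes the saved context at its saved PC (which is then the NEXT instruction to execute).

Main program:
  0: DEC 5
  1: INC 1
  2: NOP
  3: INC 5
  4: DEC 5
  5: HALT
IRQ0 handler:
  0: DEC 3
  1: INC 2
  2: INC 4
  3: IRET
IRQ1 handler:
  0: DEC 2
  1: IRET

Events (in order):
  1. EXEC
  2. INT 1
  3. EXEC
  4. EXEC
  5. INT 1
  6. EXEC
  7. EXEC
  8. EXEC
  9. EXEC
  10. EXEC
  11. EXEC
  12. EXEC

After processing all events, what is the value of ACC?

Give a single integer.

Event 1 (EXEC): [MAIN] PC=0: DEC 5 -> ACC=-5
Event 2 (INT 1): INT 1 arrives: push (MAIN, PC=1), enter IRQ1 at PC=0 (depth now 1)
Event 3 (EXEC): [IRQ1] PC=0: DEC 2 -> ACC=-7
Event 4 (EXEC): [IRQ1] PC=1: IRET -> resume MAIN at PC=1 (depth now 0)
Event 5 (INT 1): INT 1 arrives: push (MAIN, PC=1), enter IRQ1 at PC=0 (depth now 1)
Event 6 (EXEC): [IRQ1] PC=0: DEC 2 -> ACC=-9
Event 7 (EXEC): [IRQ1] PC=1: IRET -> resume MAIN at PC=1 (depth now 0)
Event 8 (EXEC): [MAIN] PC=1: INC 1 -> ACC=-8
Event 9 (EXEC): [MAIN] PC=2: NOP
Event 10 (EXEC): [MAIN] PC=3: INC 5 -> ACC=-3
Event 11 (EXEC): [MAIN] PC=4: DEC 5 -> ACC=-8
Event 12 (EXEC): [MAIN] PC=5: HALT

Answer: -8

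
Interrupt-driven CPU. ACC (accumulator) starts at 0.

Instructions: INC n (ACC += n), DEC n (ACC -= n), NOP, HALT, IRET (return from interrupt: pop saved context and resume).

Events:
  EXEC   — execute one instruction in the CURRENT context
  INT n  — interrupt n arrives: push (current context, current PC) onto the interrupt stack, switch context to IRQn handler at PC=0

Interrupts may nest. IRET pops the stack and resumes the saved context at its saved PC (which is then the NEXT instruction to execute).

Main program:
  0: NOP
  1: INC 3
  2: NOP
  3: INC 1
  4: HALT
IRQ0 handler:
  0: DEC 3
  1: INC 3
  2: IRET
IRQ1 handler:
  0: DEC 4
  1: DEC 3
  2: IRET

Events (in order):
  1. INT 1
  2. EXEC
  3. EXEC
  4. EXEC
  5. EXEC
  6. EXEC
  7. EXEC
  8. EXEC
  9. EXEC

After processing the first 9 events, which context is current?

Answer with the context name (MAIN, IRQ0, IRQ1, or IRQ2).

Answer: MAIN

Derivation:
Event 1 (INT 1): INT 1 arrives: push (MAIN, PC=0), enter IRQ1 at PC=0 (depth now 1)
Event 2 (EXEC): [IRQ1] PC=0: DEC 4 -> ACC=-4
Event 3 (EXEC): [IRQ1] PC=1: DEC 3 -> ACC=-7
Event 4 (EXEC): [IRQ1] PC=2: IRET -> resume MAIN at PC=0 (depth now 0)
Event 5 (EXEC): [MAIN] PC=0: NOP
Event 6 (EXEC): [MAIN] PC=1: INC 3 -> ACC=-4
Event 7 (EXEC): [MAIN] PC=2: NOP
Event 8 (EXEC): [MAIN] PC=3: INC 1 -> ACC=-3
Event 9 (EXEC): [MAIN] PC=4: HALT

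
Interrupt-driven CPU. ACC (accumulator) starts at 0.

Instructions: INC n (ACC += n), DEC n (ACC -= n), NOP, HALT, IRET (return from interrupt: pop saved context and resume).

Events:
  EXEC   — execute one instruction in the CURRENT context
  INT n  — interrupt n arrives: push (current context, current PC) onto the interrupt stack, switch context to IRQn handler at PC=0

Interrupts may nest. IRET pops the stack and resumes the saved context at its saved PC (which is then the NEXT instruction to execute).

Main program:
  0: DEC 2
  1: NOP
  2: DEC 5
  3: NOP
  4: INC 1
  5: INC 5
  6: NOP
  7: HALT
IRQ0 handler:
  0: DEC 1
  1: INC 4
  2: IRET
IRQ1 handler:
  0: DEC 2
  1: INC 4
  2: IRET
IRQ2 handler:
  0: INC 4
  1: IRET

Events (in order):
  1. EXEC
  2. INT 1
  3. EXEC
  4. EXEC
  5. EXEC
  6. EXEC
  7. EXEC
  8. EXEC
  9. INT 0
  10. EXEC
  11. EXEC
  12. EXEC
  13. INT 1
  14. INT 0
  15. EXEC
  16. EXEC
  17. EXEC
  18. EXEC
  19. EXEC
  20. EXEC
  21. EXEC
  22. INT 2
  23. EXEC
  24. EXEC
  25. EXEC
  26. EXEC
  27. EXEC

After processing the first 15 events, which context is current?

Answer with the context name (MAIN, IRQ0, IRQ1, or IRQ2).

Answer: IRQ0

Derivation:
Event 1 (EXEC): [MAIN] PC=0: DEC 2 -> ACC=-2
Event 2 (INT 1): INT 1 arrives: push (MAIN, PC=1), enter IRQ1 at PC=0 (depth now 1)
Event 3 (EXEC): [IRQ1] PC=0: DEC 2 -> ACC=-4
Event 4 (EXEC): [IRQ1] PC=1: INC 4 -> ACC=0
Event 5 (EXEC): [IRQ1] PC=2: IRET -> resume MAIN at PC=1 (depth now 0)
Event 6 (EXEC): [MAIN] PC=1: NOP
Event 7 (EXEC): [MAIN] PC=2: DEC 5 -> ACC=-5
Event 8 (EXEC): [MAIN] PC=3: NOP
Event 9 (INT 0): INT 0 arrives: push (MAIN, PC=4), enter IRQ0 at PC=0 (depth now 1)
Event 10 (EXEC): [IRQ0] PC=0: DEC 1 -> ACC=-6
Event 11 (EXEC): [IRQ0] PC=1: INC 4 -> ACC=-2
Event 12 (EXEC): [IRQ0] PC=2: IRET -> resume MAIN at PC=4 (depth now 0)
Event 13 (INT 1): INT 1 arrives: push (MAIN, PC=4), enter IRQ1 at PC=0 (depth now 1)
Event 14 (INT 0): INT 0 arrives: push (IRQ1, PC=0), enter IRQ0 at PC=0 (depth now 2)
Event 15 (EXEC): [IRQ0] PC=0: DEC 1 -> ACC=-3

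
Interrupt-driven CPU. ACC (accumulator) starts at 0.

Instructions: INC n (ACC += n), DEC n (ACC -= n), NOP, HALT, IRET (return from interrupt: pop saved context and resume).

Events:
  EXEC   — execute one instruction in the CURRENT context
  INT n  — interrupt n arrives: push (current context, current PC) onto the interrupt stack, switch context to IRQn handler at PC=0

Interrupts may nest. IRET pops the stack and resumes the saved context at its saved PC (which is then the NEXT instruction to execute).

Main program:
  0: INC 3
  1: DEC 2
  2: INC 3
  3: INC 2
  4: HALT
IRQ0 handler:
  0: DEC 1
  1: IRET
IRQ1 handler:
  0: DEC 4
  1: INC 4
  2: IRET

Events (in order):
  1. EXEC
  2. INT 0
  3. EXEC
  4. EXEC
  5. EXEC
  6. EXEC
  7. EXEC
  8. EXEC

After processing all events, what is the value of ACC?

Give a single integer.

Event 1 (EXEC): [MAIN] PC=0: INC 3 -> ACC=3
Event 2 (INT 0): INT 0 arrives: push (MAIN, PC=1), enter IRQ0 at PC=0 (depth now 1)
Event 3 (EXEC): [IRQ0] PC=0: DEC 1 -> ACC=2
Event 4 (EXEC): [IRQ0] PC=1: IRET -> resume MAIN at PC=1 (depth now 0)
Event 5 (EXEC): [MAIN] PC=1: DEC 2 -> ACC=0
Event 6 (EXEC): [MAIN] PC=2: INC 3 -> ACC=3
Event 7 (EXEC): [MAIN] PC=3: INC 2 -> ACC=5
Event 8 (EXEC): [MAIN] PC=4: HALT

Answer: 5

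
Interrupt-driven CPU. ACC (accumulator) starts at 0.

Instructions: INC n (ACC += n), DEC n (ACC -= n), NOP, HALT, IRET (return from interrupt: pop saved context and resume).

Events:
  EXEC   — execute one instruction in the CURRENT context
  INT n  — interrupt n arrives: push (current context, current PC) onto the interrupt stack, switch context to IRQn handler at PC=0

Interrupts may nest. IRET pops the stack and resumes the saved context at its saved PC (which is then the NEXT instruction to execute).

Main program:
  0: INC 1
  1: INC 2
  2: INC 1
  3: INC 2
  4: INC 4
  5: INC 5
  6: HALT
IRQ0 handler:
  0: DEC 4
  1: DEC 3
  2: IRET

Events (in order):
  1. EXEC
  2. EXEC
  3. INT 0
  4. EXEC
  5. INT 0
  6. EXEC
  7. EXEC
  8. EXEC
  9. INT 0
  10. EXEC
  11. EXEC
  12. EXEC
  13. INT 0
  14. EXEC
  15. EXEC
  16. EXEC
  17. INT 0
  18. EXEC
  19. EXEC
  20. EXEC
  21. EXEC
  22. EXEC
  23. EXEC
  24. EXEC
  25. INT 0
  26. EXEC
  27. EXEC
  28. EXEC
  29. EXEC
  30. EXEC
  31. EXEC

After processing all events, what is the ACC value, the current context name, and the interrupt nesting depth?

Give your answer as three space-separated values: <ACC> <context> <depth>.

Event 1 (EXEC): [MAIN] PC=0: INC 1 -> ACC=1
Event 2 (EXEC): [MAIN] PC=1: INC 2 -> ACC=3
Event 3 (INT 0): INT 0 arrives: push (MAIN, PC=2), enter IRQ0 at PC=0 (depth now 1)
Event 4 (EXEC): [IRQ0] PC=0: DEC 4 -> ACC=-1
Event 5 (INT 0): INT 0 arrives: push (IRQ0, PC=1), enter IRQ0 at PC=0 (depth now 2)
Event 6 (EXEC): [IRQ0] PC=0: DEC 4 -> ACC=-5
Event 7 (EXEC): [IRQ0] PC=1: DEC 3 -> ACC=-8
Event 8 (EXEC): [IRQ0] PC=2: IRET -> resume IRQ0 at PC=1 (depth now 1)
Event 9 (INT 0): INT 0 arrives: push (IRQ0, PC=1), enter IRQ0 at PC=0 (depth now 2)
Event 10 (EXEC): [IRQ0] PC=0: DEC 4 -> ACC=-12
Event 11 (EXEC): [IRQ0] PC=1: DEC 3 -> ACC=-15
Event 12 (EXEC): [IRQ0] PC=2: IRET -> resume IRQ0 at PC=1 (depth now 1)
Event 13 (INT 0): INT 0 arrives: push (IRQ0, PC=1), enter IRQ0 at PC=0 (depth now 2)
Event 14 (EXEC): [IRQ0] PC=0: DEC 4 -> ACC=-19
Event 15 (EXEC): [IRQ0] PC=1: DEC 3 -> ACC=-22
Event 16 (EXEC): [IRQ0] PC=2: IRET -> resume IRQ0 at PC=1 (depth now 1)
Event 17 (INT 0): INT 0 arrives: push (IRQ0, PC=1), enter IRQ0 at PC=0 (depth now 2)
Event 18 (EXEC): [IRQ0] PC=0: DEC 4 -> ACC=-26
Event 19 (EXEC): [IRQ0] PC=1: DEC 3 -> ACC=-29
Event 20 (EXEC): [IRQ0] PC=2: IRET -> resume IRQ0 at PC=1 (depth now 1)
Event 21 (EXEC): [IRQ0] PC=1: DEC 3 -> ACC=-32
Event 22 (EXEC): [IRQ0] PC=2: IRET -> resume MAIN at PC=2 (depth now 0)
Event 23 (EXEC): [MAIN] PC=2: INC 1 -> ACC=-31
Event 24 (EXEC): [MAIN] PC=3: INC 2 -> ACC=-29
Event 25 (INT 0): INT 0 arrives: push (MAIN, PC=4), enter IRQ0 at PC=0 (depth now 1)
Event 26 (EXEC): [IRQ0] PC=0: DEC 4 -> ACC=-33
Event 27 (EXEC): [IRQ0] PC=1: DEC 3 -> ACC=-36
Event 28 (EXEC): [IRQ0] PC=2: IRET -> resume MAIN at PC=4 (depth now 0)
Event 29 (EXEC): [MAIN] PC=4: INC 4 -> ACC=-32
Event 30 (EXEC): [MAIN] PC=5: INC 5 -> ACC=-27
Event 31 (EXEC): [MAIN] PC=6: HALT

Answer: -27 MAIN 0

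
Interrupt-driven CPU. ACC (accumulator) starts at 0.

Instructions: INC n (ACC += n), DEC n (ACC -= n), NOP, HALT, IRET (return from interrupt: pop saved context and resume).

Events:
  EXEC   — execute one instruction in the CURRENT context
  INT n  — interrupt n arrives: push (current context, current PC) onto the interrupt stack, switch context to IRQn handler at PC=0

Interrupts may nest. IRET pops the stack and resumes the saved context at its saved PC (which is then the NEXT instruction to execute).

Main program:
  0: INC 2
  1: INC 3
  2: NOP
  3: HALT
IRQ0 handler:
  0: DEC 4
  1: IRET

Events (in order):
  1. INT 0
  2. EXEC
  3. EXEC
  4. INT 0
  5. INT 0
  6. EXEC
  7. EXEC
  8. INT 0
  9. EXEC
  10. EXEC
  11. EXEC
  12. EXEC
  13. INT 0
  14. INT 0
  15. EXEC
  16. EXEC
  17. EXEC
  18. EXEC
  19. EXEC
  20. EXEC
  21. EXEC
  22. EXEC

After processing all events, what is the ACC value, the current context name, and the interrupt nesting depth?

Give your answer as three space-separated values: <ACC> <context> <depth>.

Event 1 (INT 0): INT 0 arrives: push (MAIN, PC=0), enter IRQ0 at PC=0 (depth now 1)
Event 2 (EXEC): [IRQ0] PC=0: DEC 4 -> ACC=-4
Event 3 (EXEC): [IRQ0] PC=1: IRET -> resume MAIN at PC=0 (depth now 0)
Event 4 (INT 0): INT 0 arrives: push (MAIN, PC=0), enter IRQ0 at PC=0 (depth now 1)
Event 5 (INT 0): INT 0 arrives: push (IRQ0, PC=0), enter IRQ0 at PC=0 (depth now 2)
Event 6 (EXEC): [IRQ0] PC=0: DEC 4 -> ACC=-8
Event 7 (EXEC): [IRQ0] PC=1: IRET -> resume IRQ0 at PC=0 (depth now 1)
Event 8 (INT 0): INT 0 arrives: push (IRQ0, PC=0), enter IRQ0 at PC=0 (depth now 2)
Event 9 (EXEC): [IRQ0] PC=0: DEC 4 -> ACC=-12
Event 10 (EXEC): [IRQ0] PC=1: IRET -> resume IRQ0 at PC=0 (depth now 1)
Event 11 (EXEC): [IRQ0] PC=0: DEC 4 -> ACC=-16
Event 12 (EXEC): [IRQ0] PC=1: IRET -> resume MAIN at PC=0 (depth now 0)
Event 13 (INT 0): INT 0 arrives: push (MAIN, PC=0), enter IRQ0 at PC=0 (depth now 1)
Event 14 (INT 0): INT 0 arrives: push (IRQ0, PC=0), enter IRQ0 at PC=0 (depth now 2)
Event 15 (EXEC): [IRQ0] PC=0: DEC 4 -> ACC=-20
Event 16 (EXEC): [IRQ0] PC=1: IRET -> resume IRQ0 at PC=0 (depth now 1)
Event 17 (EXEC): [IRQ0] PC=0: DEC 4 -> ACC=-24
Event 18 (EXEC): [IRQ0] PC=1: IRET -> resume MAIN at PC=0 (depth now 0)
Event 19 (EXEC): [MAIN] PC=0: INC 2 -> ACC=-22
Event 20 (EXEC): [MAIN] PC=1: INC 3 -> ACC=-19
Event 21 (EXEC): [MAIN] PC=2: NOP
Event 22 (EXEC): [MAIN] PC=3: HALT

Answer: -19 MAIN 0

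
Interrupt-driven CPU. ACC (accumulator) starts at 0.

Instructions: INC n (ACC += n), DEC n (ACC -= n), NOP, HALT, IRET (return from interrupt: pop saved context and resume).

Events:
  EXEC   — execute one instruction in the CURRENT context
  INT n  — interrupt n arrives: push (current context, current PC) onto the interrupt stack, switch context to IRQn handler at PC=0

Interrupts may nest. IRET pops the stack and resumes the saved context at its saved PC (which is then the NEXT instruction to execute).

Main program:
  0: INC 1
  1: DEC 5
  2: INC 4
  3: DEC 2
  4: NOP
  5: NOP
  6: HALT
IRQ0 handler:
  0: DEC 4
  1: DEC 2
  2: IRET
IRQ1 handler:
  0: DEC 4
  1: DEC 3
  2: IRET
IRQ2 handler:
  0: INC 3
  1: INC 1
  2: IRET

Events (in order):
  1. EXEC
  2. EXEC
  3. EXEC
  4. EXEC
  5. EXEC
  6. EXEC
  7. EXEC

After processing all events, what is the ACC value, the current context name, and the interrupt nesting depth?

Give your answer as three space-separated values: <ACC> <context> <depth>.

Answer: -2 MAIN 0

Derivation:
Event 1 (EXEC): [MAIN] PC=0: INC 1 -> ACC=1
Event 2 (EXEC): [MAIN] PC=1: DEC 5 -> ACC=-4
Event 3 (EXEC): [MAIN] PC=2: INC 4 -> ACC=0
Event 4 (EXEC): [MAIN] PC=3: DEC 2 -> ACC=-2
Event 5 (EXEC): [MAIN] PC=4: NOP
Event 6 (EXEC): [MAIN] PC=5: NOP
Event 7 (EXEC): [MAIN] PC=6: HALT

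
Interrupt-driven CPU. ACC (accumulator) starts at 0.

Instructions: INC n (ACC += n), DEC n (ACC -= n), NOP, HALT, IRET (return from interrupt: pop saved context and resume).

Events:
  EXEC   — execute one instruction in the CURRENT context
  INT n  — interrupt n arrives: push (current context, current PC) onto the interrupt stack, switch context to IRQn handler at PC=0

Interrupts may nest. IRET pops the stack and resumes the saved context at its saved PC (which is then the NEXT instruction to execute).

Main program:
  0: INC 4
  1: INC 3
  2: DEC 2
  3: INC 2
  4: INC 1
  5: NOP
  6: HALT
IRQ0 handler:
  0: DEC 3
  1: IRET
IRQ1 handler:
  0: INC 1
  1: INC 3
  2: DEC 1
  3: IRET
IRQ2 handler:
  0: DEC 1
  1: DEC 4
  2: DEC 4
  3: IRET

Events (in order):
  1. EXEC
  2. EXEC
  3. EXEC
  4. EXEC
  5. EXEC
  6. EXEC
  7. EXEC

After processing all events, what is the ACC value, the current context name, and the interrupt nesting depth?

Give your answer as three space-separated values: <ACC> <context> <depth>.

Answer: 8 MAIN 0

Derivation:
Event 1 (EXEC): [MAIN] PC=0: INC 4 -> ACC=4
Event 2 (EXEC): [MAIN] PC=1: INC 3 -> ACC=7
Event 3 (EXEC): [MAIN] PC=2: DEC 2 -> ACC=5
Event 4 (EXEC): [MAIN] PC=3: INC 2 -> ACC=7
Event 5 (EXEC): [MAIN] PC=4: INC 1 -> ACC=8
Event 6 (EXEC): [MAIN] PC=5: NOP
Event 7 (EXEC): [MAIN] PC=6: HALT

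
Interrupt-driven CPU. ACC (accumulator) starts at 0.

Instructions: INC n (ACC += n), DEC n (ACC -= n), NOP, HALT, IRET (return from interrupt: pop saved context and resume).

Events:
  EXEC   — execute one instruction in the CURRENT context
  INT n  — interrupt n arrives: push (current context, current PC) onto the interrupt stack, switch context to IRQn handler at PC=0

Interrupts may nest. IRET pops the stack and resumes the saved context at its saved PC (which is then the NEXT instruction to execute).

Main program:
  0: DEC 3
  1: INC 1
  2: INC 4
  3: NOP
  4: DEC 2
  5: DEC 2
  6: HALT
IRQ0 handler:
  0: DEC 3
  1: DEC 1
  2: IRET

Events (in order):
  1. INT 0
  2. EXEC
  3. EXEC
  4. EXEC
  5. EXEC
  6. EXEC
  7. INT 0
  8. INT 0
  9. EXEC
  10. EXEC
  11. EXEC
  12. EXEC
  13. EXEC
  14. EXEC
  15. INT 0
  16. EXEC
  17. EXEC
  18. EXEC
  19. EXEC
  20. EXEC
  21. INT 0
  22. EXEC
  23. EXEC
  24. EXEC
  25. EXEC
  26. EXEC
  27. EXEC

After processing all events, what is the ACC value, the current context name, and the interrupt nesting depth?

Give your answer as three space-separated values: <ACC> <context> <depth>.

Event 1 (INT 0): INT 0 arrives: push (MAIN, PC=0), enter IRQ0 at PC=0 (depth now 1)
Event 2 (EXEC): [IRQ0] PC=0: DEC 3 -> ACC=-3
Event 3 (EXEC): [IRQ0] PC=1: DEC 1 -> ACC=-4
Event 4 (EXEC): [IRQ0] PC=2: IRET -> resume MAIN at PC=0 (depth now 0)
Event 5 (EXEC): [MAIN] PC=0: DEC 3 -> ACC=-7
Event 6 (EXEC): [MAIN] PC=1: INC 1 -> ACC=-6
Event 7 (INT 0): INT 0 arrives: push (MAIN, PC=2), enter IRQ0 at PC=0 (depth now 1)
Event 8 (INT 0): INT 0 arrives: push (IRQ0, PC=0), enter IRQ0 at PC=0 (depth now 2)
Event 9 (EXEC): [IRQ0] PC=0: DEC 3 -> ACC=-9
Event 10 (EXEC): [IRQ0] PC=1: DEC 1 -> ACC=-10
Event 11 (EXEC): [IRQ0] PC=2: IRET -> resume IRQ0 at PC=0 (depth now 1)
Event 12 (EXEC): [IRQ0] PC=0: DEC 3 -> ACC=-13
Event 13 (EXEC): [IRQ0] PC=1: DEC 1 -> ACC=-14
Event 14 (EXEC): [IRQ0] PC=2: IRET -> resume MAIN at PC=2 (depth now 0)
Event 15 (INT 0): INT 0 arrives: push (MAIN, PC=2), enter IRQ0 at PC=0 (depth now 1)
Event 16 (EXEC): [IRQ0] PC=0: DEC 3 -> ACC=-17
Event 17 (EXEC): [IRQ0] PC=1: DEC 1 -> ACC=-18
Event 18 (EXEC): [IRQ0] PC=2: IRET -> resume MAIN at PC=2 (depth now 0)
Event 19 (EXEC): [MAIN] PC=2: INC 4 -> ACC=-14
Event 20 (EXEC): [MAIN] PC=3: NOP
Event 21 (INT 0): INT 0 arrives: push (MAIN, PC=4), enter IRQ0 at PC=0 (depth now 1)
Event 22 (EXEC): [IRQ0] PC=0: DEC 3 -> ACC=-17
Event 23 (EXEC): [IRQ0] PC=1: DEC 1 -> ACC=-18
Event 24 (EXEC): [IRQ0] PC=2: IRET -> resume MAIN at PC=4 (depth now 0)
Event 25 (EXEC): [MAIN] PC=4: DEC 2 -> ACC=-20
Event 26 (EXEC): [MAIN] PC=5: DEC 2 -> ACC=-22
Event 27 (EXEC): [MAIN] PC=6: HALT

Answer: -22 MAIN 0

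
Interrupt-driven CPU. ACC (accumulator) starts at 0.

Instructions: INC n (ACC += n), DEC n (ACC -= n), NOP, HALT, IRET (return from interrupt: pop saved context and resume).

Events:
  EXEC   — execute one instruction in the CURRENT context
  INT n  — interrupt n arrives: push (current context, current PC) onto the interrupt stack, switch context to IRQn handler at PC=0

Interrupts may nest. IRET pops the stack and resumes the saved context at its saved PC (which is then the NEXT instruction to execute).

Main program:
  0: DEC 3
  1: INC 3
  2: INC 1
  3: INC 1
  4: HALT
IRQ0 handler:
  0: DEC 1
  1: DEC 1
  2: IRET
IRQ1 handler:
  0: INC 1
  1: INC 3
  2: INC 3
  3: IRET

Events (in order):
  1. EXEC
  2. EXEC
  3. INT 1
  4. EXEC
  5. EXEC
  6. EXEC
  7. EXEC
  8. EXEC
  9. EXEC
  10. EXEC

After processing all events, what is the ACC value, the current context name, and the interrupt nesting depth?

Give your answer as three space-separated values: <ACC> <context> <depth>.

Answer: 9 MAIN 0

Derivation:
Event 1 (EXEC): [MAIN] PC=0: DEC 3 -> ACC=-3
Event 2 (EXEC): [MAIN] PC=1: INC 3 -> ACC=0
Event 3 (INT 1): INT 1 arrives: push (MAIN, PC=2), enter IRQ1 at PC=0 (depth now 1)
Event 4 (EXEC): [IRQ1] PC=0: INC 1 -> ACC=1
Event 5 (EXEC): [IRQ1] PC=1: INC 3 -> ACC=4
Event 6 (EXEC): [IRQ1] PC=2: INC 3 -> ACC=7
Event 7 (EXEC): [IRQ1] PC=3: IRET -> resume MAIN at PC=2 (depth now 0)
Event 8 (EXEC): [MAIN] PC=2: INC 1 -> ACC=8
Event 9 (EXEC): [MAIN] PC=3: INC 1 -> ACC=9
Event 10 (EXEC): [MAIN] PC=4: HALT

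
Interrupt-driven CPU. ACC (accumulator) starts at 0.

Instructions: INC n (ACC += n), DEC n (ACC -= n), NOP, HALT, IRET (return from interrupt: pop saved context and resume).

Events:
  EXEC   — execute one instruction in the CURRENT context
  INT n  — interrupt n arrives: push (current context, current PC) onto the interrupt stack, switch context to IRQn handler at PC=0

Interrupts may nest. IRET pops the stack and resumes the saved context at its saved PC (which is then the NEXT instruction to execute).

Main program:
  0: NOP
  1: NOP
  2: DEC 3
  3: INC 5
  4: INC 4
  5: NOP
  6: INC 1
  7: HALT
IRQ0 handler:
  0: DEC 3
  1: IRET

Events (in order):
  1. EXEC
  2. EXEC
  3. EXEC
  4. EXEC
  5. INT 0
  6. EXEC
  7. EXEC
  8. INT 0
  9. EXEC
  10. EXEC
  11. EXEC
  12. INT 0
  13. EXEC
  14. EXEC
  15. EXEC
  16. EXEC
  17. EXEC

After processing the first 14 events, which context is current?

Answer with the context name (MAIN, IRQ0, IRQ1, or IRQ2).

Answer: MAIN

Derivation:
Event 1 (EXEC): [MAIN] PC=0: NOP
Event 2 (EXEC): [MAIN] PC=1: NOP
Event 3 (EXEC): [MAIN] PC=2: DEC 3 -> ACC=-3
Event 4 (EXEC): [MAIN] PC=3: INC 5 -> ACC=2
Event 5 (INT 0): INT 0 arrives: push (MAIN, PC=4), enter IRQ0 at PC=0 (depth now 1)
Event 6 (EXEC): [IRQ0] PC=0: DEC 3 -> ACC=-1
Event 7 (EXEC): [IRQ0] PC=1: IRET -> resume MAIN at PC=4 (depth now 0)
Event 8 (INT 0): INT 0 arrives: push (MAIN, PC=4), enter IRQ0 at PC=0 (depth now 1)
Event 9 (EXEC): [IRQ0] PC=0: DEC 3 -> ACC=-4
Event 10 (EXEC): [IRQ0] PC=1: IRET -> resume MAIN at PC=4 (depth now 0)
Event 11 (EXEC): [MAIN] PC=4: INC 4 -> ACC=0
Event 12 (INT 0): INT 0 arrives: push (MAIN, PC=5), enter IRQ0 at PC=0 (depth now 1)
Event 13 (EXEC): [IRQ0] PC=0: DEC 3 -> ACC=-3
Event 14 (EXEC): [IRQ0] PC=1: IRET -> resume MAIN at PC=5 (depth now 0)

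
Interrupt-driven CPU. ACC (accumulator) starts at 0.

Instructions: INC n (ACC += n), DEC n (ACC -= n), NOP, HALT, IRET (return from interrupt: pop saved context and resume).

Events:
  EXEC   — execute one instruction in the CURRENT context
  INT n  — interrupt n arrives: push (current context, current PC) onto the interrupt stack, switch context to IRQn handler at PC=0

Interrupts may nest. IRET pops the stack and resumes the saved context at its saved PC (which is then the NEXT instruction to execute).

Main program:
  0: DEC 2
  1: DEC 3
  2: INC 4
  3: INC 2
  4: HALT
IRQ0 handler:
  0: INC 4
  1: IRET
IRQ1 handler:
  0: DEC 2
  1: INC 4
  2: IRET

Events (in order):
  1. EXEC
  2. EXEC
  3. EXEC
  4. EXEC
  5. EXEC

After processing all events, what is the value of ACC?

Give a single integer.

Answer: 1

Derivation:
Event 1 (EXEC): [MAIN] PC=0: DEC 2 -> ACC=-2
Event 2 (EXEC): [MAIN] PC=1: DEC 3 -> ACC=-5
Event 3 (EXEC): [MAIN] PC=2: INC 4 -> ACC=-1
Event 4 (EXEC): [MAIN] PC=3: INC 2 -> ACC=1
Event 5 (EXEC): [MAIN] PC=4: HALT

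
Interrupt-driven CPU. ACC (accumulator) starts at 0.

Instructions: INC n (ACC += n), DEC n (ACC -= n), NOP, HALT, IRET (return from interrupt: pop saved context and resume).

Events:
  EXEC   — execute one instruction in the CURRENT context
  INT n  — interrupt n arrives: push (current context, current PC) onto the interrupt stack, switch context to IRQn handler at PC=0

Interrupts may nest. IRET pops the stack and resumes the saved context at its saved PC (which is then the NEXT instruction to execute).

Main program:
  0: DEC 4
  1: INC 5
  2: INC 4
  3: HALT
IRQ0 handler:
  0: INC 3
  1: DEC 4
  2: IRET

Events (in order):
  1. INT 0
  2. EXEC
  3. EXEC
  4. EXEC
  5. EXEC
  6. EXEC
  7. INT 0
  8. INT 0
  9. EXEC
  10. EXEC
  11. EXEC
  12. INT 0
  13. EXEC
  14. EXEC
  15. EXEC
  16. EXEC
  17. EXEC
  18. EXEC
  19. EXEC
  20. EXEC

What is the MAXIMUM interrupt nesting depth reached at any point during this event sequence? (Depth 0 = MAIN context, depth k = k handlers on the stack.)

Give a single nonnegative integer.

Answer: 2

Derivation:
Event 1 (INT 0): INT 0 arrives: push (MAIN, PC=0), enter IRQ0 at PC=0 (depth now 1) [depth=1]
Event 2 (EXEC): [IRQ0] PC=0: INC 3 -> ACC=3 [depth=1]
Event 3 (EXEC): [IRQ0] PC=1: DEC 4 -> ACC=-1 [depth=1]
Event 4 (EXEC): [IRQ0] PC=2: IRET -> resume MAIN at PC=0 (depth now 0) [depth=0]
Event 5 (EXEC): [MAIN] PC=0: DEC 4 -> ACC=-5 [depth=0]
Event 6 (EXEC): [MAIN] PC=1: INC 5 -> ACC=0 [depth=0]
Event 7 (INT 0): INT 0 arrives: push (MAIN, PC=2), enter IRQ0 at PC=0 (depth now 1) [depth=1]
Event 8 (INT 0): INT 0 arrives: push (IRQ0, PC=0), enter IRQ0 at PC=0 (depth now 2) [depth=2]
Event 9 (EXEC): [IRQ0] PC=0: INC 3 -> ACC=3 [depth=2]
Event 10 (EXEC): [IRQ0] PC=1: DEC 4 -> ACC=-1 [depth=2]
Event 11 (EXEC): [IRQ0] PC=2: IRET -> resume IRQ0 at PC=0 (depth now 1) [depth=1]
Event 12 (INT 0): INT 0 arrives: push (IRQ0, PC=0), enter IRQ0 at PC=0 (depth now 2) [depth=2]
Event 13 (EXEC): [IRQ0] PC=0: INC 3 -> ACC=2 [depth=2]
Event 14 (EXEC): [IRQ0] PC=1: DEC 4 -> ACC=-2 [depth=2]
Event 15 (EXEC): [IRQ0] PC=2: IRET -> resume IRQ0 at PC=0 (depth now 1) [depth=1]
Event 16 (EXEC): [IRQ0] PC=0: INC 3 -> ACC=1 [depth=1]
Event 17 (EXEC): [IRQ0] PC=1: DEC 4 -> ACC=-3 [depth=1]
Event 18 (EXEC): [IRQ0] PC=2: IRET -> resume MAIN at PC=2 (depth now 0) [depth=0]
Event 19 (EXEC): [MAIN] PC=2: INC 4 -> ACC=1 [depth=0]
Event 20 (EXEC): [MAIN] PC=3: HALT [depth=0]
Max depth observed: 2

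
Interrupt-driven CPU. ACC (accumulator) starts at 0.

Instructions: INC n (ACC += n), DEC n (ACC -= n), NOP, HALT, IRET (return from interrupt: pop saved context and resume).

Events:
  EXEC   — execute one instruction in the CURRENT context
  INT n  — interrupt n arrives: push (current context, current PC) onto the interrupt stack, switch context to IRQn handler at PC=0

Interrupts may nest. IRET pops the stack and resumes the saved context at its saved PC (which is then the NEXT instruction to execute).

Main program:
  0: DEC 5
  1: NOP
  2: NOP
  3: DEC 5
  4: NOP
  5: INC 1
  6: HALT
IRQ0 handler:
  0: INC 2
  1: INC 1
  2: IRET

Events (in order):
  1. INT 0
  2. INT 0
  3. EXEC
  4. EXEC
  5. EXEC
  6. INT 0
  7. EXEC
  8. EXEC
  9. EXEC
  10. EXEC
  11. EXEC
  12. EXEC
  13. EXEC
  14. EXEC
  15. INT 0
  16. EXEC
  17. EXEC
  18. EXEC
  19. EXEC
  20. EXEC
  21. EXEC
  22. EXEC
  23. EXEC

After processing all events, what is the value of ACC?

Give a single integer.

Answer: 3

Derivation:
Event 1 (INT 0): INT 0 arrives: push (MAIN, PC=0), enter IRQ0 at PC=0 (depth now 1)
Event 2 (INT 0): INT 0 arrives: push (IRQ0, PC=0), enter IRQ0 at PC=0 (depth now 2)
Event 3 (EXEC): [IRQ0] PC=0: INC 2 -> ACC=2
Event 4 (EXEC): [IRQ0] PC=1: INC 1 -> ACC=3
Event 5 (EXEC): [IRQ0] PC=2: IRET -> resume IRQ0 at PC=0 (depth now 1)
Event 6 (INT 0): INT 0 arrives: push (IRQ0, PC=0), enter IRQ0 at PC=0 (depth now 2)
Event 7 (EXEC): [IRQ0] PC=0: INC 2 -> ACC=5
Event 8 (EXEC): [IRQ0] PC=1: INC 1 -> ACC=6
Event 9 (EXEC): [IRQ0] PC=2: IRET -> resume IRQ0 at PC=0 (depth now 1)
Event 10 (EXEC): [IRQ0] PC=0: INC 2 -> ACC=8
Event 11 (EXEC): [IRQ0] PC=1: INC 1 -> ACC=9
Event 12 (EXEC): [IRQ0] PC=2: IRET -> resume MAIN at PC=0 (depth now 0)
Event 13 (EXEC): [MAIN] PC=0: DEC 5 -> ACC=4
Event 14 (EXEC): [MAIN] PC=1: NOP
Event 15 (INT 0): INT 0 arrives: push (MAIN, PC=2), enter IRQ0 at PC=0 (depth now 1)
Event 16 (EXEC): [IRQ0] PC=0: INC 2 -> ACC=6
Event 17 (EXEC): [IRQ0] PC=1: INC 1 -> ACC=7
Event 18 (EXEC): [IRQ0] PC=2: IRET -> resume MAIN at PC=2 (depth now 0)
Event 19 (EXEC): [MAIN] PC=2: NOP
Event 20 (EXEC): [MAIN] PC=3: DEC 5 -> ACC=2
Event 21 (EXEC): [MAIN] PC=4: NOP
Event 22 (EXEC): [MAIN] PC=5: INC 1 -> ACC=3
Event 23 (EXEC): [MAIN] PC=6: HALT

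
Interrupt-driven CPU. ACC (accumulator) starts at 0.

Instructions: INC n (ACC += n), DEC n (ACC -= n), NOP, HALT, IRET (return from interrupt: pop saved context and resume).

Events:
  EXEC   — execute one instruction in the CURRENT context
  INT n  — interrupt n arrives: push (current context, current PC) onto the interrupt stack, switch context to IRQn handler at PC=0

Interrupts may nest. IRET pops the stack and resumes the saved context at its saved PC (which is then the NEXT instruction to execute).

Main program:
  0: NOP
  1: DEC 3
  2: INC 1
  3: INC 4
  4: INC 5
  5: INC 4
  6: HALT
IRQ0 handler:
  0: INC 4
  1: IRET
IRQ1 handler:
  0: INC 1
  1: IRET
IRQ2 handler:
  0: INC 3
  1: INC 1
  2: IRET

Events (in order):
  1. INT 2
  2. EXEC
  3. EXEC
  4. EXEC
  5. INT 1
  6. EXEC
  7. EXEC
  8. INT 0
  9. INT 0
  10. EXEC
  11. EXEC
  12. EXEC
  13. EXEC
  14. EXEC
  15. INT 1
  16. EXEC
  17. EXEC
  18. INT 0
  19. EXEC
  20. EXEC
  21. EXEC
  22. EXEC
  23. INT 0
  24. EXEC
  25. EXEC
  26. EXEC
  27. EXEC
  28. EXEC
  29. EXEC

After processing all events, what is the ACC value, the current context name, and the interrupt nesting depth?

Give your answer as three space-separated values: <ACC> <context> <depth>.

Answer: 33 MAIN 0

Derivation:
Event 1 (INT 2): INT 2 arrives: push (MAIN, PC=0), enter IRQ2 at PC=0 (depth now 1)
Event 2 (EXEC): [IRQ2] PC=0: INC 3 -> ACC=3
Event 3 (EXEC): [IRQ2] PC=1: INC 1 -> ACC=4
Event 4 (EXEC): [IRQ2] PC=2: IRET -> resume MAIN at PC=0 (depth now 0)
Event 5 (INT 1): INT 1 arrives: push (MAIN, PC=0), enter IRQ1 at PC=0 (depth now 1)
Event 6 (EXEC): [IRQ1] PC=0: INC 1 -> ACC=5
Event 7 (EXEC): [IRQ1] PC=1: IRET -> resume MAIN at PC=0 (depth now 0)
Event 8 (INT 0): INT 0 arrives: push (MAIN, PC=0), enter IRQ0 at PC=0 (depth now 1)
Event 9 (INT 0): INT 0 arrives: push (IRQ0, PC=0), enter IRQ0 at PC=0 (depth now 2)
Event 10 (EXEC): [IRQ0] PC=0: INC 4 -> ACC=9
Event 11 (EXEC): [IRQ0] PC=1: IRET -> resume IRQ0 at PC=0 (depth now 1)
Event 12 (EXEC): [IRQ0] PC=0: INC 4 -> ACC=13
Event 13 (EXEC): [IRQ0] PC=1: IRET -> resume MAIN at PC=0 (depth now 0)
Event 14 (EXEC): [MAIN] PC=0: NOP
Event 15 (INT 1): INT 1 arrives: push (MAIN, PC=1), enter IRQ1 at PC=0 (depth now 1)
Event 16 (EXEC): [IRQ1] PC=0: INC 1 -> ACC=14
Event 17 (EXEC): [IRQ1] PC=1: IRET -> resume MAIN at PC=1 (depth now 0)
Event 18 (INT 0): INT 0 arrives: push (MAIN, PC=1), enter IRQ0 at PC=0 (depth now 1)
Event 19 (EXEC): [IRQ0] PC=0: INC 4 -> ACC=18
Event 20 (EXEC): [IRQ0] PC=1: IRET -> resume MAIN at PC=1 (depth now 0)
Event 21 (EXEC): [MAIN] PC=1: DEC 3 -> ACC=15
Event 22 (EXEC): [MAIN] PC=2: INC 1 -> ACC=16
Event 23 (INT 0): INT 0 arrives: push (MAIN, PC=3), enter IRQ0 at PC=0 (depth now 1)
Event 24 (EXEC): [IRQ0] PC=0: INC 4 -> ACC=20
Event 25 (EXEC): [IRQ0] PC=1: IRET -> resume MAIN at PC=3 (depth now 0)
Event 26 (EXEC): [MAIN] PC=3: INC 4 -> ACC=24
Event 27 (EXEC): [MAIN] PC=4: INC 5 -> ACC=29
Event 28 (EXEC): [MAIN] PC=5: INC 4 -> ACC=33
Event 29 (EXEC): [MAIN] PC=6: HALT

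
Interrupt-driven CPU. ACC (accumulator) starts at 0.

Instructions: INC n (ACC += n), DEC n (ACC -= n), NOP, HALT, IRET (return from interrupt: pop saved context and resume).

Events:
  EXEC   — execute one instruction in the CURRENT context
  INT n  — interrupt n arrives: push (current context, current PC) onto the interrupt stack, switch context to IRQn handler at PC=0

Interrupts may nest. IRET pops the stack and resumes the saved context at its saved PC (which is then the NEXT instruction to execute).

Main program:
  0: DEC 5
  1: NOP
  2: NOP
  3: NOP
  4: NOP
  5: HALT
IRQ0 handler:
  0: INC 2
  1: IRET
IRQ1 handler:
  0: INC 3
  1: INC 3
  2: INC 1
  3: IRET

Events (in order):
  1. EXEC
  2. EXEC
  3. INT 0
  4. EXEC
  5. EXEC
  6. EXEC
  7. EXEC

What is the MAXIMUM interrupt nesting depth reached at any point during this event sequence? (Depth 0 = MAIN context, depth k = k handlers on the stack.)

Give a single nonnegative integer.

Event 1 (EXEC): [MAIN] PC=0: DEC 5 -> ACC=-5 [depth=0]
Event 2 (EXEC): [MAIN] PC=1: NOP [depth=0]
Event 3 (INT 0): INT 0 arrives: push (MAIN, PC=2), enter IRQ0 at PC=0 (depth now 1) [depth=1]
Event 4 (EXEC): [IRQ0] PC=0: INC 2 -> ACC=-3 [depth=1]
Event 5 (EXEC): [IRQ0] PC=1: IRET -> resume MAIN at PC=2 (depth now 0) [depth=0]
Event 6 (EXEC): [MAIN] PC=2: NOP [depth=0]
Event 7 (EXEC): [MAIN] PC=3: NOP [depth=0]
Max depth observed: 1

Answer: 1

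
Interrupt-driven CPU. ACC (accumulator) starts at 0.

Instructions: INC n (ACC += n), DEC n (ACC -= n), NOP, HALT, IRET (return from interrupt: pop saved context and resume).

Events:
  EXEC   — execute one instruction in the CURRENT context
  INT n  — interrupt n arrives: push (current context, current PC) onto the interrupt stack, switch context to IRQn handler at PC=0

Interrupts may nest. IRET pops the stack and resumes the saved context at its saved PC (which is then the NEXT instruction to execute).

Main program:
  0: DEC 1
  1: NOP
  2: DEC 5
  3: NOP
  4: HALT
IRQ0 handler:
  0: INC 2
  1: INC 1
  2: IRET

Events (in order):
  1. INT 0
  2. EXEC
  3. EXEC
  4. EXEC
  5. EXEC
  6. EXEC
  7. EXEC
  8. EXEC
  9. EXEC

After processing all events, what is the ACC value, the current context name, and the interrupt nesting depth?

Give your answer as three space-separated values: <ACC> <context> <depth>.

Event 1 (INT 0): INT 0 arrives: push (MAIN, PC=0), enter IRQ0 at PC=0 (depth now 1)
Event 2 (EXEC): [IRQ0] PC=0: INC 2 -> ACC=2
Event 3 (EXEC): [IRQ0] PC=1: INC 1 -> ACC=3
Event 4 (EXEC): [IRQ0] PC=2: IRET -> resume MAIN at PC=0 (depth now 0)
Event 5 (EXEC): [MAIN] PC=0: DEC 1 -> ACC=2
Event 6 (EXEC): [MAIN] PC=1: NOP
Event 7 (EXEC): [MAIN] PC=2: DEC 5 -> ACC=-3
Event 8 (EXEC): [MAIN] PC=3: NOP
Event 9 (EXEC): [MAIN] PC=4: HALT

Answer: -3 MAIN 0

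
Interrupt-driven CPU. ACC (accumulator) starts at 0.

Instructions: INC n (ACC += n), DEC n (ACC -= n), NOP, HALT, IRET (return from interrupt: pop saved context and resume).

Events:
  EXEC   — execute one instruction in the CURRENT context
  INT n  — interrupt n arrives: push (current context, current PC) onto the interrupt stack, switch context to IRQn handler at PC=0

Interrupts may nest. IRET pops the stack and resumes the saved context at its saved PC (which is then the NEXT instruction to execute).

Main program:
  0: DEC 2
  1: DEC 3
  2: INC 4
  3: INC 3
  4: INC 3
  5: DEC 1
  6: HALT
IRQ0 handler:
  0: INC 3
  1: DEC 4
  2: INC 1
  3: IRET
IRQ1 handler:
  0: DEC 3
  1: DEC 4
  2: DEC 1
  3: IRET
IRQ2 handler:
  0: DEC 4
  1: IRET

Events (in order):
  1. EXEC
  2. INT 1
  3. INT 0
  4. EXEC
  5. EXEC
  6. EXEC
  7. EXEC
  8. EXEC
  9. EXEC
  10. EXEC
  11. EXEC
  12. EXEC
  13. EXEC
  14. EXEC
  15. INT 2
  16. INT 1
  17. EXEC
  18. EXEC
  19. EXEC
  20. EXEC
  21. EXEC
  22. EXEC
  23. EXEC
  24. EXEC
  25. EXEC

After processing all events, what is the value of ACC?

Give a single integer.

Answer: -16

Derivation:
Event 1 (EXEC): [MAIN] PC=0: DEC 2 -> ACC=-2
Event 2 (INT 1): INT 1 arrives: push (MAIN, PC=1), enter IRQ1 at PC=0 (depth now 1)
Event 3 (INT 0): INT 0 arrives: push (IRQ1, PC=0), enter IRQ0 at PC=0 (depth now 2)
Event 4 (EXEC): [IRQ0] PC=0: INC 3 -> ACC=1
Event 5 (EXEC): [IRQ0] PC=1: DEC 4 -> ACC=-3
Event 6 (EXEC): [IRQ0] PC=2: INC 1 -> ACC=-2
Event 7 (EXEC): [IRQ0] PC=3: IRET -> resume IRQ1 at PC=0 (depth now 1)
Event 8 (EXEC): [IRQ1] PC=0: DEC 3 -> ACC=-5
Event 9 (EXEC): [IRQ1] PC=1: DEC 4 -> ACC=-9
Event 10 (EXEC): [IRQ1] PC=2: DEC 1 -> ACC=-10
Event 11 (EXEC): [IRQ1] PC=3: IRET -> resume MAIN at PC=1 (depth now 0)
Event 12 (EXEC): [MAIN] PC=1: DEC 3 -> ACC=-13
Event 13 (EXEC): [MAIN] PC=2: INC 4 -> ACC=-9
Event 14 (EXEC): [MAIN] PC=3: INC 3 -> ACC=-6
Event 15 (INT 2): INT 2 arrives: push (MAIN, PC=4), enter IRQ2 at PC=0 (depth now 1)
Event 16 (INT 1): INT 1 arrives: push (IRQ2, PC=0), enter IRQ1 at PC=0 (depth now 2)
Event 17 (EXEC): [IRQ1] PC=0: DEC 3 -> ACC=-9
Event 18 (EXEC): [IRQ1] PC=1: DEC 4 -> ACC=-13
Event 19 (EXEC): [IRQ1] PC=2: DEC 1 -> ACC=-14
Event 20 (EXEC): [IRQ1] PC=3: IRET -> resume IRQ2 at PC=0 (depth now 1)
Event 21 (EXEC): [IRQ2] PC=0: DEC 4 -> ACC=-18
Event 22 (EXEC): [IRQ2] PC=1: IRET -> resume MAIN at PC=4 (depth now 0)
Event 23 (EXEC): [MAIN] PC=4: INC 3 -> ACC=-15
Event 24 (EXEC): [MAIN] PC=5: DEC 1 -> ACC=-16
Event 25 (EXEC): [MAIN] PC=6: HALT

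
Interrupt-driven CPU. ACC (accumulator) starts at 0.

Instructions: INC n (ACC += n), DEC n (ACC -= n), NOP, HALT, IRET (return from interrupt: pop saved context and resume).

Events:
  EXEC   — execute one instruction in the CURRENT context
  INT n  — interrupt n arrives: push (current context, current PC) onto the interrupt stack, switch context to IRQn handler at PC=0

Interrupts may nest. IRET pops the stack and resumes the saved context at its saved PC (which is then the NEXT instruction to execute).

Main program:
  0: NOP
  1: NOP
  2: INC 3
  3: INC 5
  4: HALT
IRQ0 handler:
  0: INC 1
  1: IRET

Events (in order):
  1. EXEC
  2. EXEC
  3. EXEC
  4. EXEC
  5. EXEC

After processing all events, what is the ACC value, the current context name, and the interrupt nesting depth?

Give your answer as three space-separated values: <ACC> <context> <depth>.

Event 1 (EXEC): [MAIN] PC=0: NOP
Event 2 (EXEC): [MAIN] PC=1: NOP
Event 3 (EXEC): [MAIN] PC=2: INC 3 -> ACC=3
Event 4 (EXEC): [MAIN] PC=3: INC 5 -> ACC=8
Event 5 (EXEC): [MAIN] PC=4: HALT

Answer: 8 MAIN 0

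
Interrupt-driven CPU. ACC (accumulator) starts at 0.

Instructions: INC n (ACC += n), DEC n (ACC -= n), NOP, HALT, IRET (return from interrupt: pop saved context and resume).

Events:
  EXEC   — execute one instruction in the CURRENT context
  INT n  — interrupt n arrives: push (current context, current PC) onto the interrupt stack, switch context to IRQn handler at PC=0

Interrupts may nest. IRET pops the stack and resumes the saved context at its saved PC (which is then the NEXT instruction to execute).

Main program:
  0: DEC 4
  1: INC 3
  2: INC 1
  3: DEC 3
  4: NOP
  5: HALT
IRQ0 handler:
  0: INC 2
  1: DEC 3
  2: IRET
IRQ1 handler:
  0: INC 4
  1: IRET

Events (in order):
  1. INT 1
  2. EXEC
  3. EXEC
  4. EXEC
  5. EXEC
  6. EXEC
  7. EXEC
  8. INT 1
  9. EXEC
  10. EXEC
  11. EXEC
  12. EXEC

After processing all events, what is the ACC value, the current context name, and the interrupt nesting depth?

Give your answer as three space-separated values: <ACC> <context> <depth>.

Answer: 5 MAIN 0

Derivation:
Event 1 (INT 1): INT 1 arrives: push (MAIN, PC=0), enter IRQ1 at PC=0 (depth now 1)
Event 2 (EXEC): [IRQ1] PC=0: INC 4 -> ACC=4
Event 3 (EXEC): [IRQ1] PC=1: IRET -> resume MAIN at PC=0 (depth now 0)
Event 4 (EXEC): [MAIN] PC=0: DEC 4 -> ACC=0
Event 5 (EXEC): [MAIN] PC=1: INC 3 -> ACC=3
Event 6 (EXEC): [MAIN] PC=2: INC 1 -> ACC=4
Event 7 (EXEC): [MAIN] PC=3: DEC 3 -> ACC=1
Event 8 (INT 1): INT 1 arrives: push (MAIN, PC=4), enter IRQ1 at PC=0 (depth now 1)
Event 9 (EXEC): [IRQ1] PC=0: INC 4 -> ACC=5
Event 10 (EXEC): [IRQ1] PC=1: IRET -> resume MAIN at PC=4 (depth now 0)
Event 11 (EXEC): [MAIN] PC=4: NOP
Event 12 (EXEC): [MAIN] PC=5: HALT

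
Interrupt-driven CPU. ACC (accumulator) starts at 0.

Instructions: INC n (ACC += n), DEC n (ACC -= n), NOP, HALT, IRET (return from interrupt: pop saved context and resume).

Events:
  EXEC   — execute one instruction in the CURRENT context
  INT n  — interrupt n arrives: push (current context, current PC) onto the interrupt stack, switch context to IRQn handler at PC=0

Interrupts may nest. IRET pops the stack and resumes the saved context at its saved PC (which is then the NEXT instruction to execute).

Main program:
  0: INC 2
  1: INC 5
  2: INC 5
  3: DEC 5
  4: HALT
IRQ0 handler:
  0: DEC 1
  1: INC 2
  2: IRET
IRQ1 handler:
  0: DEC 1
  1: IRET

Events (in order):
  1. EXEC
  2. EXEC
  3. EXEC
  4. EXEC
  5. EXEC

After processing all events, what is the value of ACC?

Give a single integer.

Event 1 (EXEC): [MAIN] PC=0: INC 2 -> ACC=2
Event 2 (EXEC): [MAIN] PC=1: INC 5 -> ACC=7
Event 3 (EXEC): [MAIN] PC=2: INC 5 -> ACC=12
Event 4 (EXEC): [MAIN] PC=3: DEC 5 -> ACC=7
Event 5 (EXEC): [MAIN] PC=4: HALT

Answer: 7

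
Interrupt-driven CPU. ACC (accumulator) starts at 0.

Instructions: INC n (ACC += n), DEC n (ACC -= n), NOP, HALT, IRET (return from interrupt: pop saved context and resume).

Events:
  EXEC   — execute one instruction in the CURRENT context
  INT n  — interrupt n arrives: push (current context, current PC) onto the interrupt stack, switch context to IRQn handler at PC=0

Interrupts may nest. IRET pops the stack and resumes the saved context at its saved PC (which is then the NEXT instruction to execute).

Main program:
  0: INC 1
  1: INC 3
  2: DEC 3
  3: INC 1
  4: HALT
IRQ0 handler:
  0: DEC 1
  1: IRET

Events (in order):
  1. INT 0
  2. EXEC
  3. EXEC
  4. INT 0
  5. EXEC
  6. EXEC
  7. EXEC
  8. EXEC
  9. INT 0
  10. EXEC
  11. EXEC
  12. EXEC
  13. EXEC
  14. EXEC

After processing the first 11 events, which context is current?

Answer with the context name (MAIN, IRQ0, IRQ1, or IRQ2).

Answer: MAIN

Derivation:
Event 1 (INT 0): INT 0 arrives: push (MAIN, PC=0), enter IRQ0 at PC=0 (depth now 1)
Event 2 (EXEC): [IRQ0] PC=0: DEC 1 -> ACC=-1
Event 3 (EXEC): [IRQ0] PC=1: IRET -> resume MAIN at PC=0 (depth now 0)
Event 4 (INT 0): INT 0 arrives: push (MAIN, PC=0), enter IRQ0 at PC=0 (depth now 1)
Event 5 (EXEC): [IRQ0] PC=0: DEC 1 -> ACC=-2
Event 6 (EXEC): [IRQ0] PC=1: IRET -> resume MAIN at PC=0 (depth now 0)
Event 7 (EXEC): [MAIN] PC=0: INC 1 -> ACC=-1
Event 8 (EXEC): [MAIN] PC=1: INC 3 -> ACC=2
Event 9 (INT 0): INT 0 arrives: push (MAIN, PC=2), enter IRQ0 at PC=0 (depth now 1)
Event 10 (EXEC): [IRQ0] PC=0: DEC 1 -> ACC=1
Event 11 (EXEC): [IRQ0] PC=1: IRET -> resume MAIN at PC=2 (depth now 0)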